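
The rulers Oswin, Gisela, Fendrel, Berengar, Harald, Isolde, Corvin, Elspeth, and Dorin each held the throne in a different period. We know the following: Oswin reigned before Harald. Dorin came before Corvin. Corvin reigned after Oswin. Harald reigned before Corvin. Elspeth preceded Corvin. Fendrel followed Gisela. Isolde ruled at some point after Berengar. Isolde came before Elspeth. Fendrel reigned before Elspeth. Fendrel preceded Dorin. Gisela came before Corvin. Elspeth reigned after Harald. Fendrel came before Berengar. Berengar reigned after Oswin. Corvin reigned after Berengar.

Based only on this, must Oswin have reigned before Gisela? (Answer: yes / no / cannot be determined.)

cannot be determined

No chain of stated constraints runs from Oswin to Gisela, and none runs from Gisela to Oswin either.
So the relative order of Oswin and Gisela is not fixed by the given facts.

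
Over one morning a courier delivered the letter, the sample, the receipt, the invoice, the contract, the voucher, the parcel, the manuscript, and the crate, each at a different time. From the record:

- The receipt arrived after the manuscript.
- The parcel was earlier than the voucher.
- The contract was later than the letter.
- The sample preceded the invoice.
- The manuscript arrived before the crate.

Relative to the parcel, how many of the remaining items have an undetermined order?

7

Forced after the parcel: the voucher.
That leaves the contract, the crate, the invoice, the letter, the manuscript, the receipt, and the sample with no forced order relative to the parcel — 7.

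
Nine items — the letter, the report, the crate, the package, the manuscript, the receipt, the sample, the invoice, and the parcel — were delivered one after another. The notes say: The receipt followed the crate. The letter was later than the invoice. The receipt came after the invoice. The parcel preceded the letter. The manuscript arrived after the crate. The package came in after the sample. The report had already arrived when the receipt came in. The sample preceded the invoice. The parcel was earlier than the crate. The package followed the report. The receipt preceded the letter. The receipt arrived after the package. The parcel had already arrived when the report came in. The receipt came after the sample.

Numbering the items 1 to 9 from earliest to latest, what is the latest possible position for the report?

The report must come before the letter, the package, and the receipt — 3 items forced after it.
Everything else can be placed before the report in some valid order, so the report can sit as late as position 9 − 3 = 6.

6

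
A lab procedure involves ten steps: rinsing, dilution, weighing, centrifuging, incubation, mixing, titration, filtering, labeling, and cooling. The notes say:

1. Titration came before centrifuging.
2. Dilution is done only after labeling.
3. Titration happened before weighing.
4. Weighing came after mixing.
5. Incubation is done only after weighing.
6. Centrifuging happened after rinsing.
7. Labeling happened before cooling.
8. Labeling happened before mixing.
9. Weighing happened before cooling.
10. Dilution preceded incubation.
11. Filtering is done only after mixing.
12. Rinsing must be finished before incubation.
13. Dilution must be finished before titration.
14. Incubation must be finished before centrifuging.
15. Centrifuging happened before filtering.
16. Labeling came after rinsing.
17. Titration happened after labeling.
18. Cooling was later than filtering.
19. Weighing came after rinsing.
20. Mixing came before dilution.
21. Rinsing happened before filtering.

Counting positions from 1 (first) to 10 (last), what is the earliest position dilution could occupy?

4

Labeling, mixing, and rinsing must all come before dilution — 3 forced predecessors.
Nothing else is forced ahead of dilution, so its earliest slot is position 3 + 1 = 4.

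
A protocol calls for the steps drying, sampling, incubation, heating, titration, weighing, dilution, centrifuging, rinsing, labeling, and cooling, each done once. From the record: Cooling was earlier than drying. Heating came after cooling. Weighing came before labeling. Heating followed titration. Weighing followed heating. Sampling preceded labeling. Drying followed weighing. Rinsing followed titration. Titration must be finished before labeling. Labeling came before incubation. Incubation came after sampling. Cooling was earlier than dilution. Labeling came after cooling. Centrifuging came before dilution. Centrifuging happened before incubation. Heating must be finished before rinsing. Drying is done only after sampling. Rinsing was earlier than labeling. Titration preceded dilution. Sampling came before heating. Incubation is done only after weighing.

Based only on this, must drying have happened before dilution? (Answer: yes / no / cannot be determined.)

cannot be determined

No chain of stated constraints runs from drying to dilution, and none runs from dilution to drying either.
So the relative order of drying and dilution is not fixed by the given facts.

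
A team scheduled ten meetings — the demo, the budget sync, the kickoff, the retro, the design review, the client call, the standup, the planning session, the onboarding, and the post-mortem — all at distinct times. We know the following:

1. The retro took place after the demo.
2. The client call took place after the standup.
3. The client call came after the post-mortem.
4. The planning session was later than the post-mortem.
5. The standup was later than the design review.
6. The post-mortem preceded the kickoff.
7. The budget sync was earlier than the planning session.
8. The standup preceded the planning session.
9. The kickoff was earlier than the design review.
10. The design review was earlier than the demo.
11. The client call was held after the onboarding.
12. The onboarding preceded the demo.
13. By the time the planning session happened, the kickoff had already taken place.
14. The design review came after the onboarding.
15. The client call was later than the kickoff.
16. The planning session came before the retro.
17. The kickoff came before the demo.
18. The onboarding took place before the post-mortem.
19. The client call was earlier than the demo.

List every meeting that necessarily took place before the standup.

Directly stated before the standup: the design review.
The kickoff reaches the standup via the kickoff → the design review → the standup.
The onboarding reaches the standup via the onboarding → the design review → the standup.
The post-mortem reaches the standup via the post-mortem → the kickoff → the design review → the standup.
No chain forces the client call (or any of the others) ahead of the standup.

the design review, the kickoff, the onboarding, the post-mortem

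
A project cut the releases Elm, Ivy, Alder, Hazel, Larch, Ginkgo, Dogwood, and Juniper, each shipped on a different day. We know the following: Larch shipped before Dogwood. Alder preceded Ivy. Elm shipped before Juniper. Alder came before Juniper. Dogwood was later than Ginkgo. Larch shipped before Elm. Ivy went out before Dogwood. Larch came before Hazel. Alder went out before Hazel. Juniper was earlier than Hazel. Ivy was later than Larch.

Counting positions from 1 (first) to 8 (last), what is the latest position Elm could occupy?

6

Elm must come before Hazel and Juniper — 2 releases forced after it.
Everything else can be placed before Elm in some valid order, so Elm can sit as late as position 8 − 2 = 6.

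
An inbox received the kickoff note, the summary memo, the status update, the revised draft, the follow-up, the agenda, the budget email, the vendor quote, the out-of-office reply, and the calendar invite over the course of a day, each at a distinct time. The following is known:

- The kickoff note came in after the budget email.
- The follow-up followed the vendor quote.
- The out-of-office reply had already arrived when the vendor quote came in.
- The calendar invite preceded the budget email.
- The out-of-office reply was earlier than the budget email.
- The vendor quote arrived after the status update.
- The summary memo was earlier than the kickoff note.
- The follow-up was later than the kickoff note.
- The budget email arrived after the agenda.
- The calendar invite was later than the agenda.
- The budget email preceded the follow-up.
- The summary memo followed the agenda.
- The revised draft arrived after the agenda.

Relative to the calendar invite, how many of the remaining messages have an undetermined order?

5

Forced before the calendar invite: the agenda; forced after the calendar invite: the budget email, the follow-up, and the kickoff note.
That leaves the out-of-office reply, the revised draft, the status update, the summary memo, and the vendor quote with no forced order relative to the calendar invite — 5.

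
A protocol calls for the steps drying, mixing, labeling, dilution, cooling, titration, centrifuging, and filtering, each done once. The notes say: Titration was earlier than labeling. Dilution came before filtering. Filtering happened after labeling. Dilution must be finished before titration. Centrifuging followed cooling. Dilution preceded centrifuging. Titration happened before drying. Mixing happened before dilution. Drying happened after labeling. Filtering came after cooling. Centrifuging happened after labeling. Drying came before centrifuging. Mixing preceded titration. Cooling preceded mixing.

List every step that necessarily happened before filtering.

cooling, dilution, labeling, mixing, titration

Directly stated before filtering: cooling, dilution, and labeling.
Mixing reaches filtering via mixing → dilution → filtering.
Titration reaches filtering via titration → labeling → filtering.
No chain forces centrifuging (or any of the others) ahead of filtering.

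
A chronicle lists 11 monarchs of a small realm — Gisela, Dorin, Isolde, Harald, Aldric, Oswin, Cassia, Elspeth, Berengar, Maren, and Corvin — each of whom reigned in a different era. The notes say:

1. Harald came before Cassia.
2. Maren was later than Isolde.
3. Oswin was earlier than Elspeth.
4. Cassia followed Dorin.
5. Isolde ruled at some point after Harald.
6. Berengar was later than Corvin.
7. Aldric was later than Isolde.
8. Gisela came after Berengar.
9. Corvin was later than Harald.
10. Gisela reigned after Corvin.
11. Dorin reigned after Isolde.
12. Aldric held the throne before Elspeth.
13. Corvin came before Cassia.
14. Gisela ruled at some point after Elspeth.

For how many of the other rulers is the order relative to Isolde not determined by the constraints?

3

Forced before Isolde: Harald; forced after Isolde: Aldric, Cassia, Dorin, Elspeth, Gisela, and Maren.
That leaves Berengar, Corvin, and Oswin with no forced order relative to Isolde — 3.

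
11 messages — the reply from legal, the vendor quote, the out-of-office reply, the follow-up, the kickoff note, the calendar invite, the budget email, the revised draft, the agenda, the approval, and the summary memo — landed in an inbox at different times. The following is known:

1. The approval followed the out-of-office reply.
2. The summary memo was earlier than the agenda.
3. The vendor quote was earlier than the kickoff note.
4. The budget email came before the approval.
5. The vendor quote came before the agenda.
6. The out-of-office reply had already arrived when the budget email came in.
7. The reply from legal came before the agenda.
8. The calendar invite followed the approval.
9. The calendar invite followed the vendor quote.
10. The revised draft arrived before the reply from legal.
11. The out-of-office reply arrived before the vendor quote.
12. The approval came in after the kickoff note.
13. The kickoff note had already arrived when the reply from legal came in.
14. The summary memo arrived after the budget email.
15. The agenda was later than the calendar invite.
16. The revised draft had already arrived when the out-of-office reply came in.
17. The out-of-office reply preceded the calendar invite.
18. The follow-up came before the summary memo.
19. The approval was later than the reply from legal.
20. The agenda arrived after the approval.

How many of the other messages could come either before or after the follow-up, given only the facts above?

Forced after the follow-up: the agenda and the summary memo.
That leaves the approval, the budget email, the calendar invite, the kickoff note, the out-of-office reply, the reply from legal, the revised draft, and the vendor quote with no forced order relative to the follow-up — 8.

8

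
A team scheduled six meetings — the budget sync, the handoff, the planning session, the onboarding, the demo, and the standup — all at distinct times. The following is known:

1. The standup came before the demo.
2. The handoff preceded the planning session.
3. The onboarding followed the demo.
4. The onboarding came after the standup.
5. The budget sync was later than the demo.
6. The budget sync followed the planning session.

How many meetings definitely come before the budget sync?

4

Directly stated before the budget sync: the demo and the planning session.
The handoff reaches the budget sync via the handoff → the planning session → the budget sync.
The standup reaches the budget sync via the standup → the demo → the budget sync.
No chain forces the onboarding ahead of the budget sync.
That's the demo, the handoff, the planning session, and the standup — 4 in all.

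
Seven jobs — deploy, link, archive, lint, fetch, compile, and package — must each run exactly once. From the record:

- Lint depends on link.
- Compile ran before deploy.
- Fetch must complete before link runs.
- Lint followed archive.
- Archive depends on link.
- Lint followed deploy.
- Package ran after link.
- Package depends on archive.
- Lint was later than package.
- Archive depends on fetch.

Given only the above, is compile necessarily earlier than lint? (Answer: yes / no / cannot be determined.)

yes

Chain the constraints: compile → deploy → lint. Each link is directly stated, so compile comes before lint.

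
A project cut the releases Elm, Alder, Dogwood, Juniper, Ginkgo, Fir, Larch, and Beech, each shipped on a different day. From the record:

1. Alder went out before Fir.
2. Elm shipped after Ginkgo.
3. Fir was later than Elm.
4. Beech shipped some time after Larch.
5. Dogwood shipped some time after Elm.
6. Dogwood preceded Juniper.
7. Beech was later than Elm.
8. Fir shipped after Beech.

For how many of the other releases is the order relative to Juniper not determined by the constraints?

4

Forced before Juniper: Dogwood, Elm, and Ginkgo.
That leaves Alder, Beech, Fir, and Larch with no forced order relative to Juniper — 4.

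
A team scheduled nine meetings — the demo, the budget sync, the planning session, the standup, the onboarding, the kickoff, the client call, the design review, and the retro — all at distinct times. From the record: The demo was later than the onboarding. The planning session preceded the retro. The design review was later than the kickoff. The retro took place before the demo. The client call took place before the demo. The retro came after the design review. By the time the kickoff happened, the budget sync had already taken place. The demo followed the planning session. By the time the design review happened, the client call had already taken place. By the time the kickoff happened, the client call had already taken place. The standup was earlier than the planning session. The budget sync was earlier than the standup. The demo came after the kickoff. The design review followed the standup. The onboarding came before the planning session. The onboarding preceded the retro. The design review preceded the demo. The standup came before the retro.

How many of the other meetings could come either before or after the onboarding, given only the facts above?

5

Forced after the onboarding: the demo, the planning session, and the retro.
That leaves the budget sync, the client call, the design review, the kickoff, and the standup with no forced order relative to the onboarding — 5.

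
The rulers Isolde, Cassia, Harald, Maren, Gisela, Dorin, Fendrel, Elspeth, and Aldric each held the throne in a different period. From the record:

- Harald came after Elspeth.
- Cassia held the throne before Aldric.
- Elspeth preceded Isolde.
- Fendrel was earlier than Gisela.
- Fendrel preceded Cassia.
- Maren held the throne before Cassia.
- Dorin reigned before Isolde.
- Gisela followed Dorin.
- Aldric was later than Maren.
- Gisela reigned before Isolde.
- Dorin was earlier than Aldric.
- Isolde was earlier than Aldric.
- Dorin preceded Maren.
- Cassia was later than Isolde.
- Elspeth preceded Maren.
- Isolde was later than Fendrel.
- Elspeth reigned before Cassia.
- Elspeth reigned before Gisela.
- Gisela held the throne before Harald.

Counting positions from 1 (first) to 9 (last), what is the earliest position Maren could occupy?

3

Dorin and Elspeth must both come before Maren — 2 forced predecessors.
Nothing else is forced ahead of Maren, so their earliest slot is position 2 + 1 = 3.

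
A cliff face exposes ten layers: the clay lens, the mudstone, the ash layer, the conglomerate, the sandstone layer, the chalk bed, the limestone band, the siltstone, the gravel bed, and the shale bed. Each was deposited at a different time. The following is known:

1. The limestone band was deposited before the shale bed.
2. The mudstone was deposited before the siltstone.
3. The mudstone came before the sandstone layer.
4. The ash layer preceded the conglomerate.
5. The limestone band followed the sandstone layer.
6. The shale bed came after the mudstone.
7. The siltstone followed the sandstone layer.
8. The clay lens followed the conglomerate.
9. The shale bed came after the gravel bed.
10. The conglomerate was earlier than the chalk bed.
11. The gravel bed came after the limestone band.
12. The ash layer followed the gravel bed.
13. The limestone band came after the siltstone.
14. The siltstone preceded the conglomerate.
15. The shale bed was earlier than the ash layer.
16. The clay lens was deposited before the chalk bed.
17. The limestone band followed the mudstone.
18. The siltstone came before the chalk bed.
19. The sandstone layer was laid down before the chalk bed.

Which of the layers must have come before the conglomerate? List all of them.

Directly stated before the conglomerate: the ash layer and the siltstone.
The gravel bed reaches the conglomerate via the gravel bed → the ash layer → the conglomerate.
The limestone band reaches the conglomerate via the limestone band → the shale bed → the ash layer → the conglomerate.
The mudstone reaches the conglomerate via the mudstone → the siltstone → the conglomerate.
Likewise the sandstone layer and the shale bed each reach the conglomerate by chaining the stated constraints.
No chain forces the clay lens (or any of the others) ahead of the conglomerate.

the ash layer, the gravel bed, the limestone band, the mudstone, the sandstone layer, the shale bed, the siltstone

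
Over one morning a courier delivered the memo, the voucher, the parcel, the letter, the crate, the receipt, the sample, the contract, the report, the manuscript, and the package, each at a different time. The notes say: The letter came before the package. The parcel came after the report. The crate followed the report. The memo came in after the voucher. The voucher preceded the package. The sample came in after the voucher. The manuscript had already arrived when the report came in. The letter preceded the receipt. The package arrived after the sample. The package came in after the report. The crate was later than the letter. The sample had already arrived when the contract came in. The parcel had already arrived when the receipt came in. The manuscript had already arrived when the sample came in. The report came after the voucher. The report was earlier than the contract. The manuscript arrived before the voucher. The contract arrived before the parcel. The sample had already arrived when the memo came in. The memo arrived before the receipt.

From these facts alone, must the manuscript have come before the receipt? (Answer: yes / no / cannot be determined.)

yes

Chain the constraints: the manuscript → the sample → the memo → the receipt. Each link is directly stated, so the manuscript comes before the receipt.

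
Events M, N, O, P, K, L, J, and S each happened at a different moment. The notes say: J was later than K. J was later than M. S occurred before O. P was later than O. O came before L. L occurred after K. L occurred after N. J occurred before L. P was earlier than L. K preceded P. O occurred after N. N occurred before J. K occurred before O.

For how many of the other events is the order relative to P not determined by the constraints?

Forced before P: K, N, O, and S; forced after P: L.
That leaves J and M with no forced order relative to P — 2.

2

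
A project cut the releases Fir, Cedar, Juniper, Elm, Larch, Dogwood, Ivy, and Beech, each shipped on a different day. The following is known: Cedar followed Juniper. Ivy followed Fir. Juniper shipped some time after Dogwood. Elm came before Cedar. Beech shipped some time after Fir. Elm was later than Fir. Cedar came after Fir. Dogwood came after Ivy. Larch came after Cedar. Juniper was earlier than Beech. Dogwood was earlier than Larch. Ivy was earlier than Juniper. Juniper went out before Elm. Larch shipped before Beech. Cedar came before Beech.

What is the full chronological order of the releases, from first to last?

Fir, Ivy, Dogwood, Juniper, Elm, Cedar, Larch, Beech

The constraints fix every adjacent pair, so only one ordering works:
Fir → Ivy → Dogwood → Juniper → Elm → Cedar → Larch → Beech.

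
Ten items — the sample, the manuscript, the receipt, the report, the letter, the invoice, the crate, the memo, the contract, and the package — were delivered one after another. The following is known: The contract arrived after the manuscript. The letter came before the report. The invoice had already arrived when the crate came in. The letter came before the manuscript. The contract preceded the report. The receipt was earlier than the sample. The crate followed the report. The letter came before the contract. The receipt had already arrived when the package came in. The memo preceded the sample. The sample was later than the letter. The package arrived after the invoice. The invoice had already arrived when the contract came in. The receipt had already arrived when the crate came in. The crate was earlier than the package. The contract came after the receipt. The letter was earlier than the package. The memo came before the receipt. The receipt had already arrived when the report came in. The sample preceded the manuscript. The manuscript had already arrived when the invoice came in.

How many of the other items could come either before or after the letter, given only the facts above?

Forced after the letter: the contract, the crate, the invoice, the manuscript, the package, the report, and the sample.
That leaves the memo and the receipt with no forced order relative to the letter — 2.

2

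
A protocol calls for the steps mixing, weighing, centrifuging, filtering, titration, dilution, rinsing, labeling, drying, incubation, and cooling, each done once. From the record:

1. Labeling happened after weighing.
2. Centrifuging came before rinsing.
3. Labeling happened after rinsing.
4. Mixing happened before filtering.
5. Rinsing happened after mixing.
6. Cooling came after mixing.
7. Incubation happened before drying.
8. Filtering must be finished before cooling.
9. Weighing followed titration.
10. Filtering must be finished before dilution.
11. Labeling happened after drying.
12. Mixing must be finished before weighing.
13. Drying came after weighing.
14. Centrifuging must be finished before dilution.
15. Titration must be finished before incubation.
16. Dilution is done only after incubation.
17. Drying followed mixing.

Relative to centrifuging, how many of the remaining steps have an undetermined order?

Forced after centrifuging: dilution, labeling, and rinsing.
That leaves cooling, drying, filtering, incubation, mixing, titration, and weighing with no forced order relative to centrifuging — 7.

7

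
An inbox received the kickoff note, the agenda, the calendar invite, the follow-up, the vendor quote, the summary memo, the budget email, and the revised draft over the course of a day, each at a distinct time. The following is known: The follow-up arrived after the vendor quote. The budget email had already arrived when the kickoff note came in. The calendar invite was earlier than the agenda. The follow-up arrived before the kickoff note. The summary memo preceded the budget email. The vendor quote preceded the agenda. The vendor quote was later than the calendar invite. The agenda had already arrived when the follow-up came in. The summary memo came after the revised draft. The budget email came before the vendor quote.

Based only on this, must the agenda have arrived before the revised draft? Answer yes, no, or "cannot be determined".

no

Tracing the constraints gives the revised draft → the summary memo → the budget email → the vendor quote → the agenda, so the revised draft must come before the agenda.
That means the agenda cannot be before the revised draft.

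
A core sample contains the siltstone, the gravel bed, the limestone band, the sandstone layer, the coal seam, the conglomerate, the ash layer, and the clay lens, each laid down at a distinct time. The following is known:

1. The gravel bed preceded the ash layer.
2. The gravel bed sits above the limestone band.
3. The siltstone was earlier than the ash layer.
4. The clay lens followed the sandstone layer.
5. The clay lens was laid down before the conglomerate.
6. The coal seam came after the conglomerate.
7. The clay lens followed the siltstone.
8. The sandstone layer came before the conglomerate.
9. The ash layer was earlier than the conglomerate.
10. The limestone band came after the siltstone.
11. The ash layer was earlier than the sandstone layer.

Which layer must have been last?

Every other layer has a chain of constraints placing it before the coal seam, so the coal seam is last.

the coal seam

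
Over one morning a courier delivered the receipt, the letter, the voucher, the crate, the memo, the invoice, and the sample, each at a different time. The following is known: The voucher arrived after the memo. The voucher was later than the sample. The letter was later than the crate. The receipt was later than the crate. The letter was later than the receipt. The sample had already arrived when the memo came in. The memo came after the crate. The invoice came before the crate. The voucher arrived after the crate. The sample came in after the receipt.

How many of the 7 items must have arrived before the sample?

Directly stated before the sample: the receipt.
The crate reaches the sample via the crate → the receipt → the sample.
The invoice reaches the sample via the invoice → the crate → the receipt → the sample.
No chain forces the voucher (or any of the others) ahead of the sample.
That's the crate, the invoice, and the receipt — 3 in all.

3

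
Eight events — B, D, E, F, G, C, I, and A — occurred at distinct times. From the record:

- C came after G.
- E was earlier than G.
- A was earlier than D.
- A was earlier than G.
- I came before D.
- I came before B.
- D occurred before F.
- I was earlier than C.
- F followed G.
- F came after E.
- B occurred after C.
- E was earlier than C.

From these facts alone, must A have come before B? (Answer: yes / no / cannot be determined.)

yes

Chain the constraints: A → G → C → B. Each link is directly stated, so A comes before B.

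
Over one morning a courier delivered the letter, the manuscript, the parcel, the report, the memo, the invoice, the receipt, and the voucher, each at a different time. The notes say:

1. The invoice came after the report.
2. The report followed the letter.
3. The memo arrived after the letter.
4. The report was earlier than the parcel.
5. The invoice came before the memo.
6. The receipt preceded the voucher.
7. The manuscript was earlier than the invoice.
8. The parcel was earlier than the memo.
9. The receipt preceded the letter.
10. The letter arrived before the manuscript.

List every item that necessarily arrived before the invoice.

the letter, the manuscript, the receipt, the report

Directly stated before the invoice: the manuscript and the report.
The letter reaches the invoice via the letter → the report → the invoice.
The receipt reaches the invoice via the receipt → the letter → the report → the invoice.
No chain forces the voucher (or any of the others) ahead of the invoice.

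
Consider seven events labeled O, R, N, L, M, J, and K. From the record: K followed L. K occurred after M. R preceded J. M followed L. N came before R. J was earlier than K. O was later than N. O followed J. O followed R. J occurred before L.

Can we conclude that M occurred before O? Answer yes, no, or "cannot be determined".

No chain of stated constraints runs from M to O, and none runs from O to M either.
So the relative order of M and O is not fixed by the given facts.

cannot be determined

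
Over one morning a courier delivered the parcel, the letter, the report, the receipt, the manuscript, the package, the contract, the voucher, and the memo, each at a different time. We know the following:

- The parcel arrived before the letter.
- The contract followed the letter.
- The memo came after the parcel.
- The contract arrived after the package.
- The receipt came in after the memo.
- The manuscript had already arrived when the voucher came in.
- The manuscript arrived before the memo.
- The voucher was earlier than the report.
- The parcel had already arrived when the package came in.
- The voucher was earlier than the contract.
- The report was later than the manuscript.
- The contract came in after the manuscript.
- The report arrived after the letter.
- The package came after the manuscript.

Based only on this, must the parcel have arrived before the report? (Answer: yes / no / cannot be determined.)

Chain the constraints: the parcel → the letter → the report. Each link is directly stated, so the parcel comes before the report.

yes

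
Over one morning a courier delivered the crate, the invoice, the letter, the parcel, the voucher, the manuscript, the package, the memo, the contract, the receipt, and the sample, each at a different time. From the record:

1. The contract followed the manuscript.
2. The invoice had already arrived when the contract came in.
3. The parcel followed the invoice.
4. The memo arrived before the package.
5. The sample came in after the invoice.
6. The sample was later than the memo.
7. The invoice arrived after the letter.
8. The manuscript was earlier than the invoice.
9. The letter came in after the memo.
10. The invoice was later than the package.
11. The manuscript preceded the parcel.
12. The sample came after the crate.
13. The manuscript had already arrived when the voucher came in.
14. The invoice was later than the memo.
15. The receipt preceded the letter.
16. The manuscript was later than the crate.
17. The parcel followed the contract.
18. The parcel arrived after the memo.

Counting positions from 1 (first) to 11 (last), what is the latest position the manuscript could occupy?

The manuscript must come before the contract, the invoice, the parcel, the sample, and the voucher — 5 items forced after it.
Everything else can be placed before the manuscript in some valid order, so the manuscript can sit as late as position 11 − 5 = 6.

6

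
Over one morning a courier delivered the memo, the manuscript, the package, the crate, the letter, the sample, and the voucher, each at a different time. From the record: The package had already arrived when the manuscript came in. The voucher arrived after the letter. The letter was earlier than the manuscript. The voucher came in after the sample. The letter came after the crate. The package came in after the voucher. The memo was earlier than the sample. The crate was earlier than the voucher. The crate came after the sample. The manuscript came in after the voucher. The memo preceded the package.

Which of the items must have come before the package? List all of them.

Directly stated before the package: the memo and the voucher.
The crate reaches the package via the crate → the voucher → the package.
The letter reaches the package via the letter → the voucher → the package.
The sample reaches the package via the sample → the voucher → the package.
No chain forces the manuscript ahead of the package.

the crate, the letter, the memo, the sample, the voucher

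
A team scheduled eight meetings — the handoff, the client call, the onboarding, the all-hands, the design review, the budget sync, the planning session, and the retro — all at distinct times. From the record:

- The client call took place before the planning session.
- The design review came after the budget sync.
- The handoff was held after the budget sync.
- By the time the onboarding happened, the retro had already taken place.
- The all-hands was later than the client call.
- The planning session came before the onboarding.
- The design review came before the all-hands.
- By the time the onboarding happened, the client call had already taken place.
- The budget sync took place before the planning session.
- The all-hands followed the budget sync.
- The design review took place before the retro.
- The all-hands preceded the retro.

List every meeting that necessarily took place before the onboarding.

the all-hands, the budget sync, the client call, the design review, the planning session, the retro

Directly stated before the onboarding: the client call, the planning session, and the retro.
The all-hands reaches the onboarding via the all-hands → the retro → the onboarding.
The budget sync reaches the onboarding via the budget sync → the planning session → the onboarding.
The design review reaches the onboarding via the design review → the retro → the onboarding.
No chain forces the handoff ahead of the onboarding.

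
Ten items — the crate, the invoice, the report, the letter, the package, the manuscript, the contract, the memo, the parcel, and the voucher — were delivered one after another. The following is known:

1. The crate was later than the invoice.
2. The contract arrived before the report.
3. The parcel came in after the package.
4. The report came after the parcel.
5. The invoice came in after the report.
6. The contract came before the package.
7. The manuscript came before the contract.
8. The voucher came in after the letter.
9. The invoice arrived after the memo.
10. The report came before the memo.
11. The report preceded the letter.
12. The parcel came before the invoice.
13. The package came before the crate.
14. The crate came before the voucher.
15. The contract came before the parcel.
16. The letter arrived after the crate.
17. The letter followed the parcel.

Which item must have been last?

the voucher

Every other item has a chain of constraints placing it before the voucher, so the voucher is last.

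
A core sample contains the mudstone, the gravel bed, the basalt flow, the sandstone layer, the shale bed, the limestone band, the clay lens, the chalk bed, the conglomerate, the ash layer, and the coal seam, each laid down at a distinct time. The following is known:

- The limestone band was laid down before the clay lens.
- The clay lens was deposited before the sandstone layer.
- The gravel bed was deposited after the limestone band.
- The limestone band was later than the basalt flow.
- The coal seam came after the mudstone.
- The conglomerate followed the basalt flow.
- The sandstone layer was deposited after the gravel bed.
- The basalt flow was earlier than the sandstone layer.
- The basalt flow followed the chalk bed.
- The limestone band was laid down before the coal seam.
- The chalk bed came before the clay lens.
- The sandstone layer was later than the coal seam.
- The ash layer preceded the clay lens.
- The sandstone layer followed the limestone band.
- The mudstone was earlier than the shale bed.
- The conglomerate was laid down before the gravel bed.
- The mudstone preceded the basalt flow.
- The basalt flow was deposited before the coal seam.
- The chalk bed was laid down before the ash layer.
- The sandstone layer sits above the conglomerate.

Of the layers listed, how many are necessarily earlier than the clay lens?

Directly stated before the clay lens: the ash layer, the chalk bed, and the limestone band.
The basalt flow reaches the clay lens via the basalt flow → the limestone band → the clay lens.
The mudstone reaches the clay lens via the mudstone → the basalt flow → the limestone band → the clay lens.
That's the ash layer, the basalt flow, the chalk bed, the limestone band, and the mudstone — 5 in all.

5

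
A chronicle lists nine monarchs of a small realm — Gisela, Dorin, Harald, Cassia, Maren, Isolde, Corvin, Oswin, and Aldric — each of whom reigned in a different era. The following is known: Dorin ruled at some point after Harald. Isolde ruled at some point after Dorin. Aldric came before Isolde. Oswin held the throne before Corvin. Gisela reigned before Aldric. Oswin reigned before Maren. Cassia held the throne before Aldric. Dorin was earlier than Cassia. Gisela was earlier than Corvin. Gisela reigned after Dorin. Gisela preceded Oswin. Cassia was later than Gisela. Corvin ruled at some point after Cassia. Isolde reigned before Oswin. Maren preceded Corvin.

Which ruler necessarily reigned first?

Harald

Harald has a chain of constraints placing them before every other ruler, so Harald must be first.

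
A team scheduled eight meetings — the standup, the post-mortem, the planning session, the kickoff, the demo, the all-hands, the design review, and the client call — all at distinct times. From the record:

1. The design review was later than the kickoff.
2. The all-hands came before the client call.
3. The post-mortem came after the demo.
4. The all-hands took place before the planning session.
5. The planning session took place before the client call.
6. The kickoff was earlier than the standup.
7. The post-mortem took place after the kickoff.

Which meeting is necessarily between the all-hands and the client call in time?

the planning session

Tracing the constraints gives the all-hands → the planning session → the client call, so the planning session sits after the all-hands and before the client call.
No other meeting is forced both after the all-hands and before the client call.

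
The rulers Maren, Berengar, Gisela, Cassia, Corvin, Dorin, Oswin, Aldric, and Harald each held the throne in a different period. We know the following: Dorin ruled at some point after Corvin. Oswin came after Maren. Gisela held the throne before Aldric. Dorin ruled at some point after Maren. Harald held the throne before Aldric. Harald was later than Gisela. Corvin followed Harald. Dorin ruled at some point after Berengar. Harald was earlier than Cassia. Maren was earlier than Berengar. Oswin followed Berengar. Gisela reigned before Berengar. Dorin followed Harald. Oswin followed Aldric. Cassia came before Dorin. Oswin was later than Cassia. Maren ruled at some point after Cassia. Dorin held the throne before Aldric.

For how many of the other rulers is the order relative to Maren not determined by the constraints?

1

Forced before Maren: Cassia, Gisela, and Harald; forced after Maren: Aldric, Berengar, Dorin, and Oswin.
That leaves Corvin with no forced order relative to Maren — 1.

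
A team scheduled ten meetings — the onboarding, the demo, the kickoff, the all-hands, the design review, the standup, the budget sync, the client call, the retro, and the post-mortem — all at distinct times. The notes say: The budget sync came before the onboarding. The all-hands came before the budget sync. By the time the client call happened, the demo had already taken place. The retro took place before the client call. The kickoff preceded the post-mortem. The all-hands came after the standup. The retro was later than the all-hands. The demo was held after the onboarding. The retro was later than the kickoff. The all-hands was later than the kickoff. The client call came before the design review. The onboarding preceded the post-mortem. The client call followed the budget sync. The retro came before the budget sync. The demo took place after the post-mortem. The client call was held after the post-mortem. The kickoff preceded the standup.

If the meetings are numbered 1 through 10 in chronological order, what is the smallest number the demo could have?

The all-hands, the budget sync, the kickoff, the onboarding, the post-mortem, the retro, and the standup must all come before the demo — 7 forced predecessors.
Nothing else is forced ahead of the demo, so its earliest slot is position 7 + 1 = 8.

8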